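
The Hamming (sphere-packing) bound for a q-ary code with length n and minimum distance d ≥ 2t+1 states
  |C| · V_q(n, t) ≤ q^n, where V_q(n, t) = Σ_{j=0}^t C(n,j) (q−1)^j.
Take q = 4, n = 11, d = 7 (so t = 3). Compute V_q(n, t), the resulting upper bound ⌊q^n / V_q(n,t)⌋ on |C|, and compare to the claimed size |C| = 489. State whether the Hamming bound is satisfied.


V_q(n, t) = 4984, q^n = 4194304, Hamming bound = 841, |C| = 489 ≤ bound (satisfied).

Step 1: Compute V_q(n, t) = Σ_{j=0}^3 C(n, j) (q−1)^j.
  j = 0: C(11,0)·(3)^0 = 1·1 = 1.
  j = 1: C(11,1)·(3)^1 = 11·3 = 33.
  j = 2: C(11,2)·(3)^2 = 55·9 = 495.
  j = 3: C(11,3)·(3)^3 = 165·27 = 4455.
  V_q(n, t) = 1 + 33 + 495 + 4455 = 4984.
Step 2: q^n = 4^11 = 4194304.
Step 3: Hamming bound ⌊q^n / V_q(n,t)⌋ = ⌊4194304/4984⌋ = 841.
Step 4: Compare |C| = 489 to 841: satisfied.
The claimed |C| lies below the Hamming bound.


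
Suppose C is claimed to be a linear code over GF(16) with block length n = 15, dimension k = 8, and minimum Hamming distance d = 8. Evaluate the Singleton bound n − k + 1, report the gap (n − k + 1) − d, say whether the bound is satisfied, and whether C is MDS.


Singleton RHS = n − k + 1 = 8, slack = 0, bound satisfied, MDS.

Singleton bound: d ≤ n − k + 1.
Here n = 15, k = 8, so n − k + 1 = 8.
Given d = 8, check d ≤ 8: YES.
Slack = (n − k + 1) − d = 0.
The code is MDS (slack = 0).
Description: the claimed parameters are [15, 8, 8]_16; such a code would be MDS (meets Singleton bound).


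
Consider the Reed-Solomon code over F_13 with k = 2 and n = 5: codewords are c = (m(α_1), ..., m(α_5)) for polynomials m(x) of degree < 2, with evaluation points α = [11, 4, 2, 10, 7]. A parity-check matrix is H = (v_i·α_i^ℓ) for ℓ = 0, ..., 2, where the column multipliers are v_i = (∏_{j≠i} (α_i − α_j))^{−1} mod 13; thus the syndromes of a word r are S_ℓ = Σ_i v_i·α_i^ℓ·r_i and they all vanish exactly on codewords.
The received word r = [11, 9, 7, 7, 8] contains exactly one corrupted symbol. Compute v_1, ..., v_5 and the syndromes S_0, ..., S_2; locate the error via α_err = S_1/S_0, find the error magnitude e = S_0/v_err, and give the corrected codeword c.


S = (9, 5, 10), error at position 3, error magnitude e = 6, c = [11, 9, 1, 7, 8].

Step 1: column multipliers v_i = (∏_{j≠i}(α_i − α_j))^{−1} mod 13.
  i = 1 (α = 11): (11−4)(11−2)(11−10)(11−7) = 7·9·1·4 = 252 ≡ 5, so v_1 = 5^{−1} = 8 (mod 13).
  i = 2 (α = 4): (4−11)(4−2)(4−10)(4−7) = (−7)·2·(−6)·(−3) = −252 ≡ 8, so v_2 = 8^{−1} = 5 (mod 13).
  i = 3 (α = 2): (2−11)(2−4)(2−10)(2−7) = (−9)·(−2)·(−8)·(−5) = 720 ≡ 5, so v_3 = 5^{−1} = 8 (mod 13).
  i = 4 (α = 10): (10−11)(10−4)(10−2)(10−7) = (−1)·6·8·3 = −144 ≡ 12, so v_4 = 12^{−1} = 12 (mod 13).
  i = 5 (α = 7): (7−11)(7−4)(7−2)(7−10) = (−4)·3·5·(−3) = 180 ≡ 11, so v_5 = 11^{−1} = 6 (mod 13).
  v = [8, 5, 8, 12, 6].
Step 2: syndromes of r = [11, 9, 7, 7, 8] (all sums mod 13).
  S_0 = Σ v_i r_i = 8·11 + 5·9 + 8·7 + 12·7 + 6·8 = 321 ≡ 9.
  S_1 = Σ v_i α_i r_i = 8·11·11 + 5·4·9 + 8·2·7 + 12·10·7 + 6·7·8 = 2436 ≡ 5.
  α_i^2 mod 13 = [4, 3, 4, 9, 10].
  S_2 = Σ v_i α_i^2 r_i = 8·4·11 + 5·3·9 + 8·4·7 + 12·9·7 + 6·10·8 = 1947 ≡ 10.
  S = (9, 5, 10) ≠ 0, so r is not a codeword (an error is present).
Step 3: locate the error. For a single error e at position i, S_ℓ = v_i·e·α_i^ℓ, so α_err = S_1/S_0.
  S_0^{−1} = 9^{−1} = 3 (mod 13), so α_err = 5·3 = 15 ≡ 2 = α_3. Error position i = 3.
  Consistency check: S_2/S_1 = 10·8 = 80 ≡ 2 = α_err ✓ (single-error assumption holds).
Step 4: error magnitude e = S_0/v_3 = S_0·∏_{j≠3}(α_3 − α_j) = 9·5 = 45 ≡ 6 (mod 13).
Step 5: correct position 3: c_3 = r_3 − e = 7 − 6 ≡ 1 (mod 13). Hence c = [11, 9, 1, 7, 8].
  Check: interpolating c through the α_i gives m(x) = 6 + 4·x (degree < 2) with m(α_i) = c_i for every i, so c is indeed a codeword.


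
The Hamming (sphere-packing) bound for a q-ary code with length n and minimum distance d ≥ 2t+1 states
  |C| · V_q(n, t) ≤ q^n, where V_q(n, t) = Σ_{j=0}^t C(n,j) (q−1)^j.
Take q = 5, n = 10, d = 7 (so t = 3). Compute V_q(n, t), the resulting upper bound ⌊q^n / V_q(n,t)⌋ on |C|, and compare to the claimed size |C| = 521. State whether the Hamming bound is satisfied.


V_q(n, t) = 8441, q^n = 9765625, Hamming bound = 1156, |C| = 521 ≤ bound (satisfied).

Step 1: Compute V_q(n, t) = Σ_{j=0}^3 C(n, j) (q−1)^j.
  j = 0: C(10,0)·(4)^0 = 1·1 = 1.
  j = 1: C(10,1)·(4)^1 = 10·4 = 40.
  j = 2: C(10,2)·(4)^2 = 45·16 = 720.
  j = 3: C(10,3)·(4)^3 = 120·64 = 7680.
  V_q(n, t) = 1 + 40 + 720 + 7680 = 8441.
Step 2: q^n = 5^10 = 9765625.
Step 3: Hamming bound ⌊q^n / V_q(n,t)⌋ = ⌊9765625/8441⌋ = 1156.
Step 4: Compare |C| = 521 to 1156: satisfied.
The claimed |C| lies below the Hamming bound.


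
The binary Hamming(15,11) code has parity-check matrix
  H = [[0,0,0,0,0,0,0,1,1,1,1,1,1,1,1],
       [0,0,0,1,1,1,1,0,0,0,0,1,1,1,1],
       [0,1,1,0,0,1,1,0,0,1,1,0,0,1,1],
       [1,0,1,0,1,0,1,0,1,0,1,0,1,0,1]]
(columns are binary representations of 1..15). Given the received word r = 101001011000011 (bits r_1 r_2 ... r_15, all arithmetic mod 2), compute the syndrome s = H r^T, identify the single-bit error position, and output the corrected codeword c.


s = (0, 1, 0, 0)^T, error position = 4, corrected codeword c = 101101011000011

Compute s = H r^T mod 2 one row at a time:
  s_1 = 1 + 1 + 0 + 0 + 0 + 0 + 1 + 1 = 4 ≡ 0 (mod 2).
  s_2 = 0 + 0 + 1 + 0 + 0 + 0 + 1 + 1 = 3 ≡ 1 (mod 2).
  s_3 = 0 + 1 + 1 + 0 + 0 + 0 + 1 + 1 = 4 ≡ 0 (mod 2).
  s_4 = 1 + 1 + 0 + 0 + 1 + 0 + 0 + 1 = 4 ≡ 0 (mod 2).
s = (0, 1, 0, 0)^T — this equals column 4 of H (binary 0100), so error is at position 4.
Correct: flip bit 4 of r = 101001011000011 to get c = 101101011000011.


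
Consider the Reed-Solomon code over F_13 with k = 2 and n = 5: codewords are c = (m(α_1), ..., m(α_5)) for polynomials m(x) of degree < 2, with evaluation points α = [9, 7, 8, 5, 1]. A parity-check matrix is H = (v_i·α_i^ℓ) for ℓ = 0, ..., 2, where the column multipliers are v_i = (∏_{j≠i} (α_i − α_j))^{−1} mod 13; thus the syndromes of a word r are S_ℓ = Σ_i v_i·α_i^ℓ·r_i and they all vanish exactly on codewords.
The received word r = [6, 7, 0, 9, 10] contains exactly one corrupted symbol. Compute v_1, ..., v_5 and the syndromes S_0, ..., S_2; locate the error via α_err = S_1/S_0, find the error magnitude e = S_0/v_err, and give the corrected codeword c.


S = (5, 12, 8), error at position 4, error magnitude e = 1, c = [6, 7, 0, 8, 10].

Step 1: column multipliers v_i = (∏_{j≠i}(α_i − α_j))^{−1} mod 13.
  i = 1 (α = 9): (9−7)(9−8)(9−5)(9−1) = 2·1·4·8 = 64 ≡ 12, so v_1 = 12^{−1} = 12 (mod 13).
  i = 2 (α = 7): (7−9)(7−8)(7−5)(7−1) = (−2)·(−1)·2·6 = 24 ≡ 11, so v_2 = 11^{−1} = 6 (mod 13).
  i = 3 (α = 8): (8−9)(8−7)(8−5)(8−1) = (−1)·1·3·7 = −21 ≡ 5, so v_3 = 5^{−1} = 8 (mod 13).
  i = 4 (α = 5): (5−9)(5−7)(5−8)(5−1) = (−4)·(−2)·(−3)·4 = −96 ≡ 8, so v_4 = 8^{−1} = 5 (mod 13).
  i = 5 (α = 1): (1−9)(1−7)(1−8)(1−5) = (−8)·(−6)·(−7)·(−4) = 1344 ≡ 5, so v_5 = 5^{−1} = 8 (mod 13).
  v = [12, 6, 8, 5, 8].
Step 2: syndromes of r = [6, 7, 0, 9, 10] (all sums mod 13).
  S_0 = Σ v_i r_i = 12·6 + 6·7 + 8·0 + 5·9 + 8·10 = 239 ≡ 5.
  S_1 = Σ v_i α_i r_i = 12·9·6 + 6·7·7 + 8·8·0 + 5·5·9 + 8·1·10 = 1247 ≡ 12.
  α_i^2 mod 13 = [3, 10, 12, 12, 1].
  S_2 = Σ v_i α_i^2 r_i = 12·3·6 + 6·10·7 + 8·12·0 + 5·12·9 + 8·1·10 = 1256 ≡ 8.
  S = (5, 12, 8) ≠ 0, so r is not a codeword (an error is present).
Step 3: locate the error. For a single error e at position i, S_ℓ = v_i·e·α_i^ℓ, so α_err = S_1/S_0.
  S_0^{−1} = 5^{−1} = 8 (mod 13), so α_err = 12·8 = 96 ≡ 5 = α_4. Error position i = 4.
  Consistency check: S_2/S_1 = 8·12 = 96 ≡ 5 = α_err ✓ (single-error assumption holds).
Step 4: error magnitude e = S_0/v_4 = S_0·∏_{j≠4}(α_4 − α_j) = 5·8 = 40 ≡ 1 (mod 13).
Step 5: correct position 4: c_4 = r_4 − e = 9 − 1 ≡ 8 (mod 13). Hence c = [6, 7, 0, 8, 10].
  Check: interpolating c through the α_i gives m(x) = 4 + 6·x (degree < 2) with m(α_i) = c_i for every i, so c is indeed a codeword.


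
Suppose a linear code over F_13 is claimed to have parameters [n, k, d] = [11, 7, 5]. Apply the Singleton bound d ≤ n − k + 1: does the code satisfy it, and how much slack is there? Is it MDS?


Singleton RHS = n − k + 1 = 5, slack = 0, bound satisfied, MDS.

Singleton bound: d ≤ n − k + 1.
Here n = 11, k = 7, so n − k + 1 = 5.
Given d = 5, check d ≤ 5: YES.
Slack = (n − k + 1) − d = 0.
The code is MDS (slack = 0).
Description: the claimed parameters are [11, 7, 5]_13; such a code would be MDS (meets Singleton bound).


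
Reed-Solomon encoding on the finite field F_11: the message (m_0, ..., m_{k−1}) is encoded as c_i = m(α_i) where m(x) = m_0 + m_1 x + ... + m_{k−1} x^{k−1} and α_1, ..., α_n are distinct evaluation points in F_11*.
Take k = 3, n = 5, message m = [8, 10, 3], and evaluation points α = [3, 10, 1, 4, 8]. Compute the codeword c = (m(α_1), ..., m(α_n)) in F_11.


c = [10, 1, 10, 8, 5]

Message polynomial: m(x) = 8 + 10·x + 3·x^2 (mod 11).
For each evaluation point α_i, compute m(α_i) mod 11:
  α_1 = 3: Horner steps 3 → 8 → 10, so m(3) = 10.
  α_2 = 10: Horner steps 3 → 7 → 1, so m(10) = 1.
  α_3 = 1: Horner steps 3 → 2 → 10, so m(1) = 10.
  α_4 = 4: Horner steps 3 → 0 → 8, so m(4) = 8.
  α_5 = 8: Horner steps 3 → 1 → 5, so m(8) = 5.
Codeword c = [10, 1, 10, 8, 5] ∈ F_11^5.


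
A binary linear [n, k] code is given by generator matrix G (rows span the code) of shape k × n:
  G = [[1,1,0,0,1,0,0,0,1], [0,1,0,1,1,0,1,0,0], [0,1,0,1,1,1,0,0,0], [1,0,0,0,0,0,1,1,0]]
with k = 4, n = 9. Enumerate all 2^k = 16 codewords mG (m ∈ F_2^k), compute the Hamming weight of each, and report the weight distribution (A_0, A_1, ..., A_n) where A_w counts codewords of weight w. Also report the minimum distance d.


Weight distribution: A_0 = 1, A_2 = 1, A_3 = 3, A_4 = 5, A_5 = 4, A_6 = 1, A_7 = 1. Minimum distance d = 2.

Enumerate all 2^4 = 16 messages m ∈ F_2^4.
For each, compute codeword c = mG in F_2^9, then tally its weight.
  m = 0000 → c = 000000000, weight = 0.
  m = 1000 → c = 110010001, weight = 4.
  m = 0100 → c = 010110100, weight = 4.
  m = 1100 → c = 100100101, weight = 4.
  m = 0010 → c = 010111000, weight = 4.
  m = 1010 → c = 100101001, weight = 4.
  m = 0110 → c = 000001100, weight = 2.
  m = 1110 → c = 110011101, weight = 6.
  m = 0001 → c = 100000110, weight = 3.
  m = 1001 → c = 010010111, weight = 5.
  m = 0101 → c = 110110010, weight = 5.
  m = 1101 → c = 000100011, weight = 3.
  m = 0011 → c = 110111110, weight = 7.
  m = 1011 → c = 000101111, weight = 5.
  m = 0111 → c = 100001010, weight = 3.
  m = 1111 → c = 010011011, weight = 5.
Tally weights:
  weight 0: 1 codewords.
  weight 2: 1 codewords.
  weight 3: 3 codewords.
  weight 4: 5 codewords.
  weight 5: 4 codewords.
  weight 6: 1 codewords.
  weight 7: 1 codewords.
Minimum distance d = smallest w > 0 with A_w > 0 = 2.
Sanity: Σ A_w = 16 = 2^4 = 16 ✓.


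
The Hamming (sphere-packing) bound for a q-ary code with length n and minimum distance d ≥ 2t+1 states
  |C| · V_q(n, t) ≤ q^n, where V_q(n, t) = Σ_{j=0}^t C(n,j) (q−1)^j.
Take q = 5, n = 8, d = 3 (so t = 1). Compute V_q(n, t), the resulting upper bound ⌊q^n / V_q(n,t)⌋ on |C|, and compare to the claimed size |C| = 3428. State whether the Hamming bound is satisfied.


V_q(n, t) = 33, q^n = 390625, Hamming bound = 11837, |C| = 3428 ≤ bound (satisfied).

Step 1: Compute V_q(n, t) = Σ_{j=0}^1 C(n, j) (q−1)^j.
  j = 0: C(8,0)·(4)^0 = 1·1 = 1.
  j = 1: C(8,1)·(4)^1 = 8·4 = 32.
  V_q(n, t) = 1 + 32 = 33.
Step 2: q^n = 5^8 = 390625.
Step 3: Hamming bound ⌊q^n / V_q(n,t)⌋ = ⌊390625/33⌋ = 11837.
Step 4: Compare |C| = 3428 to 11837: satisfied.
The claimed |C| lies below the Hamming bound.


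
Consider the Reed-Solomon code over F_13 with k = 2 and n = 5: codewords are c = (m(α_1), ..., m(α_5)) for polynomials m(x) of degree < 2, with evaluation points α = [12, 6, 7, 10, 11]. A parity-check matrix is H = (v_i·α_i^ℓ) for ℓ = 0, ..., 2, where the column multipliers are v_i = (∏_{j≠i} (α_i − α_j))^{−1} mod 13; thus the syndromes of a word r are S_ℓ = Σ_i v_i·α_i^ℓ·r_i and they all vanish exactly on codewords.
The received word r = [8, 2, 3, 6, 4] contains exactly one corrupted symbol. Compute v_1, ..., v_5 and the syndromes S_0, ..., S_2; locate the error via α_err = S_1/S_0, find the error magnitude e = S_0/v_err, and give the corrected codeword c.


S = (6, 1, 11), error at position 5, error magnitude e = 10, c = [8, 2, 3, 6, 7].

Step 1: column multipliers v_i = (∏_{j≠i}(α_i − α_j))^{−1} mod 13.
  i = 1 (α = 12): (12−6)(12−7)(12−10)(12−11) = 6·5·2·1 = 60 ≡ 8, so v_1 = 8^{−1} = 5 (mod 13).
  i = 2 (α = 6): (6−12)(6−7)(6−10)(6−11) = (−6)·(−1)·(−4)·(−5) = 120 ≡ 3, so v_2 = 3^{−1} = 9 (mod 13).
  i = 3 (α = 7): (7−12)(7−6)(7−10)(7−11) = (−5)·1·(−3)·(−4) = −60 ≡ 5, so v_3 = 5^{−1} = 8 (mod 13).
  i = 4 (α = 10): (10−12)(10−6)(10−7)(10−11) = (−2)·4·3·(−1) = 24 ≡ 11, so v_4 = 11^{−1} = 6 (mod 13).
  i = 5 (α = 11): (11−12)(11−6)(11−7)(11−10) = (−1)·5·4·1 = −20 ≡ 6, so v_5 = 6^{−1} = 11 (mod 13).
  v = [5, 9, 8, 6, 11].
Step 2: syndromes of r = [8, 2, 3, 6, 4] (all sums mod 13).
  S_0 = Σ v_i r_i = 5·8 + 9·2 + 8·3 + 6·6 + 11·4 = 162 ≡ 6.
  S_1 = Σ v_i α_i r_i = 5·12·8 + 9·6·2 + 8·7·3 + 6·10·6 + 11·11·4 = 1600 ≡ 1.
  α_i^2 mod 13 = [1, 10, 10, 9, 4].
  S_2 = Σ v_i α_i^2 r_i = 5·1·8 + 9·10·2 + 8·10·3 + 6·9·6 + 11·4·4 = 960 ≡ 11.
  S = (6, 1, 11) ≠ 0, so r is not a codeword (an error is present).
Step 3: locate the error. For a single error e at position i, S_ℓ = v_i·e·α_i^ℓ, so α_err = S_1/S_0.
  S_0^{−1} = 6^{−1} = 11 (mod 13), so α_err = 1·11 = 11 ≡ 11 = α_5. Error position i = 5.
  Consistency check: S_2/S_1 = 11·1 = 11 ≡ 11 = α_err ✓ (single-error assumption holds).
Step 4: error magnitude e = S_0/v_5 = S_0·∏_{j≠5}(α_5 − α_j) = 6·6 = 36 ≡ 10 (mod 13).
Step 5: correct position 5: c_5 = r_5 − e = 4 − 10 ≡ 7 (mod 13). Hence c = [8, 2, 3, 6, 7].
  Check: interpolating c through the α_i gives m(x) = 9 + 1·x (degree < 2) with m(α_i) = c_i for every i, so c is indeed a codeword.


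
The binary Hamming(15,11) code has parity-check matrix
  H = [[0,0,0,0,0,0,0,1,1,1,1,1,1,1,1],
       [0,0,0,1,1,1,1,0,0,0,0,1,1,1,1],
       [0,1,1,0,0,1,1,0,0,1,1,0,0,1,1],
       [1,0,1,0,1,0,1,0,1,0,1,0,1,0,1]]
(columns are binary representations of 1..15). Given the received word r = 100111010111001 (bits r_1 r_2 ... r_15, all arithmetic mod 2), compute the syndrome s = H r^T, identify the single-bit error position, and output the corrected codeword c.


s = (1, 1, 0, 0)^T, error position = 12, corrected codeword c = 100111010110001

Compute s = H r^T mod 2 one row at a time:
  s_1 = 1 + 0 + 1 + 1 + 1 + 0 + 0 + 1 = 5 ≡ 1 (mod 2).
  s_2 = 1 + 1 + 1 + 0 + 1 + 0 + 0 + 1 = 5 ≡ 1 (mod 2).
  s_3 = 0 + 0 + 1 + 0 + 1 + 1 + 0 + 1 = 4 ≡ 0 (mod 2).
  s_4 = 1 + 0 + 1 + 0 + 0 + 1 + 0 + 1 = 4 ≡ 0 (mod 2).
s = (1, 1, 0, 0)^T — this equals column 12 of H (binary 1100), so error is at position 12.
Correct: flip bit 12 of r = 100111010111001 to get c = 100111010110001.


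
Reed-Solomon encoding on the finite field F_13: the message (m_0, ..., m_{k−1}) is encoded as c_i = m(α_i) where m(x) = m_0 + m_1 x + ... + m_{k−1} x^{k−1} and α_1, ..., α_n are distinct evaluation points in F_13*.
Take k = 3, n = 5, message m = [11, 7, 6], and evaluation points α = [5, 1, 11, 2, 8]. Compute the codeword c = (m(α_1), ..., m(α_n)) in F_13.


c = [1, 11, 8, 10, 9]

Message polynomial: m(x) = 11 + 7·x + 6·x^2 (mod 13).
For each evaluation point α_i, compute m(α_i) mod 13:
  α_1 = 5: Horner steps 6 → 11 → 1, so m(5) = 1.
  α_2 = 1: Horner steps 6 → 0 → 11, so m(1) = 11.
  α_3 = 11: Horner steps 6 → 8 → 8, so m(11) = 8.
  α_4 = 2: Horner steps 6 → 6 → 10, so m(2) = 10.
  α_5 = 8: Horner steps 6 → 3 → 9, so m(8) = 9.
Codeword c = [1, 11, 8, 10, 9] ∈ F_13^5.


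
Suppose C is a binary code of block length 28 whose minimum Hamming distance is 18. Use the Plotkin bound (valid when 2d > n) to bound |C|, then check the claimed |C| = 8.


Plotkin bound M ≤ 4; given |C| = 8 > bound (violated).

Check applicability: 2d = 36, n = 28.
2d − n = 8 > 0, so Plotkin applies.
Compute d/(2d−n) = 18/8 ≈ 2.2500.
⌊d/(2d−n)⌋ = 2.
Plotkin bound: M ≤ 2·2 = 4.
Given |C| = 8, check: VIOLATED.
This |C| is above the Plotkin bound, so no binary code with n = 28, d = 18 and 8 codewords exists.


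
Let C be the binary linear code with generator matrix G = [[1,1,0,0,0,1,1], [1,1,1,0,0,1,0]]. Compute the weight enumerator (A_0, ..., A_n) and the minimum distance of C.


Weight distribution: A_0 = 1, A_2 = 1, A_4 = 2. Minimum distance d = 2.

Enumerate all 2^2 = 4 messages m ∈ F_2^2.
For each, compute codeword c = mG in F_2^7, then tally its weight.
  m = 00 → c = 0000000, weight = 0.
  m = 10 → c = 1100011, weight = 4.
  m = 01 → c = 1110010, weight = 4.
  m = 11 → c = 0010001, weight = 2.
Tally weights:
  weight 0: 1 codewords.
  weight 2: 1 codewords.
  weight 4: 2 codewords.
Minimum distance d = smallest w > 0 with A_w > 0 = 2.
Sanity: Σ A_w = 4 = 2^2 = 4 ✓.


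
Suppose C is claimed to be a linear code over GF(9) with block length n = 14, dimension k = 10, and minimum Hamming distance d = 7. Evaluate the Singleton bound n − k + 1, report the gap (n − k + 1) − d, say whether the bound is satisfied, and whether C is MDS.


Singleton RHS = n − k + 1 = 5, slack = -2, bound violated (no such code; not MDS).

Singleton bound: d ≤ n − k + 1.
Here n = 14, k = 10, so n − k + 1 = 5.
Given d = 7, check d ≤ 5: NO.
Slack = (n − k + 1) − d = -2.
The slack is negative: d = 7 exceeds n − k + 1 = 5 by 2, so the Singleton bound is violated and no linear [14, 10, 7]_9 code can exist. In particular it is not MDS (MDS requires d = n − k + 1 exactly).
Description: the claimed parameters are [14, 10, 7]_9; such a code would be impossible (violates the Singleton bound).


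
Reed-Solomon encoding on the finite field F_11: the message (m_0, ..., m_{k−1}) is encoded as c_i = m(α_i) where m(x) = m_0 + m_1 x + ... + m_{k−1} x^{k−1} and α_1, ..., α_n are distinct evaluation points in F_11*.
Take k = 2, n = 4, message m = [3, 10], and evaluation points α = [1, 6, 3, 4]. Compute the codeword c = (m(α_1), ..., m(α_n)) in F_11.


c = [2, 8, 0, 10]

Message polynomial: m(x) = 3 + 10·x (mod 11).
For each evaluation point α_i, compute m(α_i) mod 11:
  α_1 = 1: Horner steps 10 → 2, so m(1) = 2.
  α_2 = 6: Horner steps 10 → 8, so m(6) = 8.
  α_3 = 3: Horner steps 10 → 0, so m(3) = 0.
  α_4 = 4: Horner steps 10 → 10, so m(4) = 10.
Codeword c = [2, 8, 0, 10] ∈ F_11^4.


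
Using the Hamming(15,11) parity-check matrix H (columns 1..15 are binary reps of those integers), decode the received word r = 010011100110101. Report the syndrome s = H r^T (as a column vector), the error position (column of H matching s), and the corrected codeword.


s = (0, 1, 0, 1)^T, error position = 5, corrected codeword c = 010001100110101

Compute s = H r^T mod 2 one row at a time:
  s_1 = 0 + 0 + 1 + 1 + 0 + 1 + 0 + 1 = 4 ≡ 0 (mod 2).
  s_2 = 0 + 1 + 1 + 1 + 0 + 1 + 0 + 1 = 5 ≡ 1 (mod 2).
  s_3 = 1 + 0 + 1 + 1 + 1 + 1 + 0 + 1 = 6 ≡ 0 (mod 2).
  s_4 = 0 + 0 + 1 + 1 + 0 + 1 + 1 + 1 = 5 ≡ 1 (mod 2).
s = (0, 1, 0, 1)^T — this equals column 5 of H (binary 0101), so error is at position 5.
Correct: flip bit 5 of r = 010011100110101 to get c = 010001100110101.


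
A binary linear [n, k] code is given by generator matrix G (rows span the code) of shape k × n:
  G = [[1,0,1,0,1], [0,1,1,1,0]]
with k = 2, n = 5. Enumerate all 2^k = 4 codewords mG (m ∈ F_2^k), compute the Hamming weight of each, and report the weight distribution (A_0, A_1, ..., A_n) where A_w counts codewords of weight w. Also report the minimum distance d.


Weight distribution: A_0 = 1, A_3 = 2, A_4 = 1. Minimum distance d = 3.

Enumerate all 2^2 = 4 messages m ∈ F_2^2.
For each, compute codeword c = mG in F_2^5, then tally its weight.
  m = 00 → c = 00000, weight = 0.
  m = 10 → c = 10101, weight = 3.
  m = 01 → c = 01110, weight = 3.
  m = 11 → c = 11011, weight = 4.
Tally weights:
  weight 0: 1 codewords.
  weight 3: 2 codewords.
  weight 4: 1 codewords.
Minimum distance d = smallest w > 0 with A_w > 0 = 3.
Sanity: Σ A_w = 4 = 2^2 = 4 ✓.


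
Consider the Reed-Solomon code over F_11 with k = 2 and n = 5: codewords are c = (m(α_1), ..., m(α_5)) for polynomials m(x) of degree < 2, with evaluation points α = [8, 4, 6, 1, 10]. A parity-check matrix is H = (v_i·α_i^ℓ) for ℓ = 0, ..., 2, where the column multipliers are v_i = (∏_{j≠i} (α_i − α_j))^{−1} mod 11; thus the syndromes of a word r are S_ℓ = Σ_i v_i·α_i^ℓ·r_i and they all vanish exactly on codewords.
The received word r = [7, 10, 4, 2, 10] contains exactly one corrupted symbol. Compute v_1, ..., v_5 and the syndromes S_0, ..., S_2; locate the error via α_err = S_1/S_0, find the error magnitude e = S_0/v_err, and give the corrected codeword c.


S = (2, 8, 10), error at position 2, error magnitude e = 9, c = [7, 1, 4, 2, 10].

Step 1: column multipliers v_i = (∏_{j≠i}(α_i − α_j))^{−1} mod 11.
  i = 1 (α = 8): (8−4)(8−6)(8−1)(8−10) = 4·2·7·(−2) = −112 ≡ 9, so v_1 = 9^{−1} = 5 (mod 11).
  i = 2 (α = 4): (4−8)(4−6)(4−1)(4−10) = (−4)·(−2)·3·(−6) = −144 ≡ 10, so v_2 = 10^{−1} = 10 (mod 11).
  i = 3 (α = 6): (6−8)(6−4)(6−1)(6−10) = (−2)·2·5·(−4) = 80 ≡ 3, so v_3 = 3^{−1} = 4 (mod 11).
  i = 4 (α = 1): (1−8)(1−4)(1−6)(1−10) = (−7)·(−3)·(−5)·(−9) = 945 ≡ 10, so v_4 = 10^{−1} = 10 (mod 11).
  i = 5 (α = 10): (10−8)(10−4)(10−6)(10−1) = 2·6·4·9 = 432 ≡ 3, so v_5 = 3^{−1} = 4 (mod 11).
  v = [5, 10, 4, 10, 4].
Step 2: syndromes of r = [7, 10, 4, 2, 10] (all sums mod 11).
  S_0 = Σ v_i r_i = 5·7 + 10·10 + 4·4 + 10·2 + 4·10 = 211 ≡ 2.
  S_1 = Σ v_i α_i r_i = 5·8·7 + 10·4·10 + 4·6·4 + 10·1·2 + 4·10·10 = 1196 ≡ 8.
  α_i^2 mod 11 = [9, 5, 3, 1, 1].
  S_2 = Σ v_i α_i^2 r_i = 5·9·7 + 10·5·10 + 4·3·4 + 10·1·2 + 4·1·10 = 923 ≡ 10.
  S = (2, 8, 10) ≠ 0, so r is not a codeword (an error is present).
Step 3: locate the error. For a single error e at position i, S_ℓ = v_i·e·α_i^ℓ, so α_err = S_1/S_0.
  S_0^{−1} = 2^{−1} = 6 (mod 11), so α_err = 8·6 = 48 ≡ 4 = α_2. Error position i = 2.
  Consistency check: S_2/S_1 = 10·7 = 70 ≡ 4 = α_err ✓ (single-error assumption holds).
Step 4: error magnitude e = S_0/v_2 = S_0·∏_{j≠2}(α_2 − α_j) = 2·10 = 20 ≡ 9 (mod 11).
Step 5: correct position 2: c_2 = r_2 − e = 10 − 9 ≡ 1 (mod 11). Hence c = [7, 1, 4, 2, 10].
  Check: interpolating c through the α_i gives m(x) = 6 + 7·x (degree < 2) with m(α_i) = c_i for every i, so c is indeed a codeword.


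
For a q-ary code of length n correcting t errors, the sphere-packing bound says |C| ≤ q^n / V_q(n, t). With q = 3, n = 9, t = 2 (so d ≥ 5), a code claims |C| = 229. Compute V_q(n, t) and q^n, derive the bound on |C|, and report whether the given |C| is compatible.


V_q(n, t) = 163, q^n = 19683, Hamming bound = 120, |C| = 229 > bound (violated).

Step 1: Compute V_q(n, t) = Σ_{j=0}^2 C(n, j) (q−1)^j.
  j = 0: C(9,0)·(2)^0 = 1·1 = 1.
  j = 1: C(9,1)·(2)^1 = 9·2 = 18.
  j = 2: C(9,2)·(2)^2 = 36·4 = 144.
  V_q(n, t) = 1 + 18 + 144 = 163.
Step 2: q^n = 3^9 = 19683.
Step 3: Hamming bound ⌊q^n / V_q(n,t)⌋ = ⌊19683/163⌋ = 120.
Step 4: Compare |C| = 229 to 120: violated.
The claimed |C| lies above the Hamming bound, so no 3-ary code of length 9 with d ≥ 5 can have 229 codewords.


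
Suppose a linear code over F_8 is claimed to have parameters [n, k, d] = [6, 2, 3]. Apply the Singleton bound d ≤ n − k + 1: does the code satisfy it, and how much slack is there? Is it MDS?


Singleton RHS = n − k + 1 = 5, slack = 2, bound satisfied, not MDS.

Singleton bound: d ≤ n − k + 1.
Here n = 6, k = 2, so n − k + 1 = 5.
Given d = 3, check d ≤ 5: YES.
Slack = (n − k + 1) − d = 2.
The code is NOT MDS (slack = 2 > 0).
Description: the claimed parameters are [6, 2, 3]_8; such a code would be non-MDS.


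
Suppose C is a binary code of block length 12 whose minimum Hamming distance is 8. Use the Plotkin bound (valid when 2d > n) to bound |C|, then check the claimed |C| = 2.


Plotkin bound M ≤ 4; given |C| = 2 ≤ bound (satisfied).

Check applicability: 2d = 16, n = 12.
2d − n = 4 > 0, so Plotkin applies.
Compute d/(2d−n) = 8/4 ≈ 2.0000.
⌊d/(2d−n)⌋ = 2.
Plotkin bound: M ≤ 2·2 = 4.
Given |C| = 2, check: satisfied.
This |C| is below the Plotkin bound.


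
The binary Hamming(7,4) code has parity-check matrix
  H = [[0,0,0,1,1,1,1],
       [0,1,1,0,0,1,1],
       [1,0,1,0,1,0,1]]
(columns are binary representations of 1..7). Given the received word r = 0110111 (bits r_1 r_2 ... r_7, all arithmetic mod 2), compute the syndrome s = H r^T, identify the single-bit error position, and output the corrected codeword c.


s = (1, 0, 1)^T, error position = 5, corrected codeword c = 0110011

Compute s = H r^T mod 2 one row at a time:
  s_1 = 0 + 1 + 1 + 1 = 3 ≡ 1 (mod 2).
  s_2 = 1 + 1 + 1 + 1 = 4 ≡ 0 (mod 2).
  s_3 = 0 + 1 + 1 + 1 = 3 ≡ 1 (mod 2).
s = (1, 0, 1)^T — this equals column 5 of H (binary 101), so error is at position 5.
Correct: flip bit 5 of r = 0110111 to get c = 0110011.


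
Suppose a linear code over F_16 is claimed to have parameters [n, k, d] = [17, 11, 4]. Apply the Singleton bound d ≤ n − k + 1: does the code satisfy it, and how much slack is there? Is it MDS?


Singleton RHS = n − k + 1 = 7, slack = 3, bound satisfied, not MDS.

Singleton bound: d ≤ n − k + 1.
Here n = 17, k = 11, so n − k + 1 = 7.
Given d = 4, check d ≤ 7: YES.
Slack = (n − k + 1) − d = 3.
The code is NOT MDS (slack = 3 > 0).
Description: the claimed parameters are [17, 11, 4]_16; such a code would be non-MDS.


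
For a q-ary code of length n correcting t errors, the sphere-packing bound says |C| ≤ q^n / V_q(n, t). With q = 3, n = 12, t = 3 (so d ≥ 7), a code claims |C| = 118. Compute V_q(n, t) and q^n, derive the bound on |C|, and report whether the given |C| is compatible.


V_q(n, t) = 2049, q^n = 531441, Hamming bound = 259, |C| = 118 ≤ bound (satisfied).

Step 1: Compute V_q(n, t) = Σ_{j=0}^3 C(n, j) (q−1)^j.
  j = 0: C(12,0)·(2)^0 = 1·1 = 1.
  j = 1: C(12,1)·(2)^1 = 12·2 = 24.
  j = 2: C(12,2)·(2)^2 = 66·4 = 264.
  j = 3: C(12,3)·(2)^3 = 220·8 = 1760.
  V_q(n, t) = 1 + 24 + 264 + 1760 = 2049.
Step 2: q^n = 3^12 = 531441.
Step 3: Hamming bound ⌊q^n / V_q(n,t)⌋ = ⌊531441/2049⌋ = 259.
Step 4: Compare |C| = 118 to 259: satisfied.
The claimed |C| lies below the Hamming bound.


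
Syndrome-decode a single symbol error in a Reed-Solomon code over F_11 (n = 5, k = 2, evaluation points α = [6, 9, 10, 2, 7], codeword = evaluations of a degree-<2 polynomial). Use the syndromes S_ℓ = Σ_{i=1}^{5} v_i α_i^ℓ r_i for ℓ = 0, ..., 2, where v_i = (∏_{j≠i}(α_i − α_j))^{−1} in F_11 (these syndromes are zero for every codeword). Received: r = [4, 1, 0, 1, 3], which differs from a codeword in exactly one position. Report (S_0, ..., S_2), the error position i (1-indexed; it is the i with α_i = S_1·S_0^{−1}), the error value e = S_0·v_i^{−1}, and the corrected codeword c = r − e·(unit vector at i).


S = (9, 7, 3), error at position 4, error magnitude e = 4, c = [4, 1, 0, 8, 3].

Step 1: column multipliers v_i = (∏_{j≠i}(α_i − α_j))^{−1} mod 11.
  i = 1 (α = 6): (6−9)(6−10)(6−2)(6−7) = (−3)·(−4)·4·(−1) = −48 ≡ 7, so v_1 = 7^{−1} = 8 (mod 11).
  i = 2 (α = 9): (9−6)(9−10)(9−2)(9−7) = 3·(−1)·7·2 = −42 ≡ 2, so v_2 = 2^{−1} = 6 (mod 11).
  i = 3 (α = 10): (10−6)(10−9)(10−2)(10−7) = 4·1·8·3 = 96 ≡ 8, so v_3 = 8^{−1} = 7 (mod 11).
  i = 4 (α = 2): (2−6)(2−9)(2−10)(2−7) = (−4)·(−7)·(−8)·(−5) = 1120 ≡ 9, so v_4 = 9^{−1} = 5 (mod 11).
  i = 5 (α = 7): (7−6)(7−9)(7−10)(7−2) = 1·(−2)·(−3)·5 = 30 ≡ 8, so v_5 = 8^{−1} = 7 (mod 11).
  v = [8, 6, 7, 5, 7].
Step 2: syndromes of r = [4, 1, 0, 1, 3] (all sums mod 11).
  S_0 = Σ v_i r_i = 8·4 + 6·1 + 7·0 + 5·1 + 7·3 = 64 ≡ 9.
  S_1 = Σ v_i α_i r_i = 8·6·4 + 6·9·1 + 7·10·0 + 5·2·1 + 7·7·3 = 403 ≡ 7.
  α_i^2 mod 11 = [3, 4, 1, 4, 5].
  S_2 = Σ v_i α_i^2 r_i = 8·3·4 + 6·4·1 + 7·1·0 + 5·4·1 + 7·5·3 = 245 ≡ 3.
  S = (9, 7, 3) ≠ 0, so r is not a codeword (an error is present).
Step 3: locate the error. For a single error e at position i, S_ℓ = v_i·e·α_i^ℓ, so α_err = S_1/S_0.
  S_0^{−1} = 9^{−1} = 5 (mod 11), so α_err = 7·5 = 35 ≡ 2 = α_4. Error position i = 4.
  Consistency check: S_2/S_1 = 3·8 = 24 ≡ 2 = α_err ✓ (single-error assumption holds).
Step 4: error magnitude e = S_0/v_4 = S_0·∏_{j≠4}(α_4 − α_j) = 9·9 = 81 ≡ 4 (mod 11).
Step 5: correct position 4: c_4 = r_4 − e = 1 − 4 ≡ 8 (mod 11). Hence c = [4, 1, 0, 8, 3].
  Check: interpolating c through the α_i gives m(x) = 10 + 10·x (degree < 2) with m(α_i) = c_i for every i, so c is indeed a codeword.


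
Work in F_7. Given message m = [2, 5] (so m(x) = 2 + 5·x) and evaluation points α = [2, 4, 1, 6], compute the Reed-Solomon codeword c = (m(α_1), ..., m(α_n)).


c = [5, 1, 0, 4]

Message polynomial: m(x) = 2 + 5·x (mod 7).
For each evaluation point α_i, compute m(α_i) mod 7:
  α_1 = 2: Horner steps 5 → 5, so m(2) = 5.
  α_2 = 4: Horner steps 5 → 1, so m(4) = 1.
  α_3 = 1: Horner steps 5 → 0, so m(1) = 0.
  α_4 = 6: Horner steps 5 → 4, so m(6) = 4.
Codeword c = [5, 1, 0, 4] ∈ F_7^4.


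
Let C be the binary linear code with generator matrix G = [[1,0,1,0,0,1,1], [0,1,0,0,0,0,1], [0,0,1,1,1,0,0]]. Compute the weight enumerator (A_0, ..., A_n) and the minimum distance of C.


Weight distribution: A_0 = 1, A_2 = 1, A_3 = 1, A_4 = 2, A_5 = 3. Minimum distance d = 2.

Enumerate all 2^3 = 8 messages m ∈ F_2^3.
For each, compute codeword c = mG in F_2^7, then tally its weight.
  m = 000 → c = 0000000, weight = 0.
  m = 100 → c = 1010011, weight = 4.
  m = 010 → c = 0100001, weight = 2.
  m = 110 → c = 1110010, weight = 4.
  m = 001 → c = 0011100, weight = 3.
  m = 101 → c = 1001111, weight = 5.
  m = 011 → c = 0111101, weight = 5.
  m = 111 → c = 1101110, weight = 5.
Tally weights:
  weight 0: 1 codewords.
  weight 2: 1 codewords.
  weight 3: 1 codewords.
  weight 4: 2 codewords.
  weight 5: 3 codewords.
Minimum distance d = smallest w > 0 with A_w > 0 = 2.
Sanity: Σ A_w = 8 = 2^3 = 8 ✓.


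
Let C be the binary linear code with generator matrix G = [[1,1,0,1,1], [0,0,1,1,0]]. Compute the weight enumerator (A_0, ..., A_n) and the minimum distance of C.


Weight distribution: A_0 = 1, A_2 = 1, A_4 = 2. Minimum distance d = 2.

Enumerate all 2^2 = 4 messages m ∈ F_2^2.
For each, compute codeword c = mG in F_2^5, then tally its weight.
  m = 00 → c = 00000, weight = 0.
  m = 10 → c = 11011, weight = 4.
  m = 01 → c = 00110, weight = 2.
  m = 11 → c = 11101, weight = 4.
Tally weights:
  weight 0: 1 codewords.
  weight 2: 1 codewords.
  weight 4: 2 codewords.
Minimum distance d = smallest w > 0 with A_w > 0 = 2.
Sanity: Σ A_w = 4 = 2^2 = 4 ✓.


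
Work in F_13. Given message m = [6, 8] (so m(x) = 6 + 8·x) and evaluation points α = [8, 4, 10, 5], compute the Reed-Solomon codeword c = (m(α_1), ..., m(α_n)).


c = [5, 12, 8, 7]

Message polynomial: m(x) = 6 + 8·x (mod 13).
For each evaluation point α_i, compute m(α_i) mod 13:
  α_1 = 8: Horner steps 8 → 5, so m(8) = 5.
  α_2 = 4: Horner steps 8 → 12, so m(4) = 12.
  α_3 = 10: Horner steps 8 → 8, so m(10) = 8.
  α_4 = 5: Horner steps 8 → 7, so m(5) = 7.
Codeword c = [5, 12, 8, 7] ∈ F_13^4.


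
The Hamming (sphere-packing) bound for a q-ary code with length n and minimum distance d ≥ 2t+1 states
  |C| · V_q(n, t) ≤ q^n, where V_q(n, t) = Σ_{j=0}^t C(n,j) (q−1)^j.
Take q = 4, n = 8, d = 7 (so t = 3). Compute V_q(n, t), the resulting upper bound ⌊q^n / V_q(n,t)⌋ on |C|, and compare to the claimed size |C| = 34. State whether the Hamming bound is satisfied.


V_q(n, t) = 1789, q^n = 65536, Hamming bound = 36, |C| = 34 ≤ bound (satisfied).

Step 1: Compute V_q(n, t) = Σ_{j=0}^3 C(n, j) (q−1)^j.
  j = 0: C(8,0)·(3)^0 = 1·1 = 1.
  j = 1: C(8,1)·(3)^1 = 8·3 = 24.
  j = 2: C(8,2)·(3)^2 = 28·9 = 252.
  j = 3: C(8,3)·(3)^3 = 56·27 = 1512.
  V_q(n, t) = 1 + 24 + 252 + 1512 = 1789.
Step 2: q^n = 4^8 = 65536.
Step 3: Hamming bound ⌊q^n / V_q(n,t)⌋ = ⌊65536/1789⌋ = 36.
Step 4: Compare |C| = 34 to 36: satisfied.
The claimed |C| lies below the Hamming bound.


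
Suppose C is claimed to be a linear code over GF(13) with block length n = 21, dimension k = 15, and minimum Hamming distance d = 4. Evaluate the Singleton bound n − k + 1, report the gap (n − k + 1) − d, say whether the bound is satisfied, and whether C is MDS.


Singleton RHS = n − k + 1 = 7, slack = 3, bound satisfied, not MDS.

Singleton bound: d ≤ n − k + 1.
Here n = 21, k = 15, so n − k + 1 = 7.
Given d = 4, check d ≤ 7: YES.
Slack = (n − k + 1) − d = 3.
The code is NOT MDS (slack = 3 > 0).
Description: the claimed parameters are [21, 15, 4]_13; such a code would be non-MDS.


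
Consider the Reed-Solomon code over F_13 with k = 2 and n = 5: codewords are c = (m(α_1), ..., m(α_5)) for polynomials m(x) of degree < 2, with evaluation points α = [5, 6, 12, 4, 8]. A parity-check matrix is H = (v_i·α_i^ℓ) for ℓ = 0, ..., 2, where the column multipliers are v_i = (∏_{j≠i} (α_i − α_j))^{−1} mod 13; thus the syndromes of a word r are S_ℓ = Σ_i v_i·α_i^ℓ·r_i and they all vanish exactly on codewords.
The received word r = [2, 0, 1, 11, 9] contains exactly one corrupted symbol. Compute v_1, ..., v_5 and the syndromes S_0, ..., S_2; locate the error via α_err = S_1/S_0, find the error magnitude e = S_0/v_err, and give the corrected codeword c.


S = (6, 11, 5), error at position 4, error magnitude e = 7, c = [2, 0, 1, 4, 9].

Step 1: column multipliers v_i = (∏_{j≠i}(α_i − α_j))^{−1} mod 13.
  i = 1 (α = 5): (5−6)(5−12)(5−4)(5−8) = (−1)·(−7)·1·(−3) = −21 ≡ 5, so v_1 = 5^{−1} = 8 (mod 13).
  i = 2 (α = 6): (6−5)(6−12)(6−4)(6−8) = 1·(−6)·2·(−2) = 24 ≡ 11, so v_2 = 11^{−1} = 6 (mod 13).
  i = 3 (α = 12): (12−5)(12−6)(12−4)(12−8) = 7·6·8·4 = 1344 ≡ 5, so v_3 = 5^{−1} = 8 (mod 13).
  i = 4 (α = 4): (4−5)(4−6)(4−12)(4−8) = (−1)·(−2)·(−8)·(−4) = 64 ≡ 12, so v_4 = 12^{−1} = 12 (mod 13).
  i = 5 (α = 8): (8−5)(8−6)(8−12)(8−4) = 3·2·(−4)·4 = −96 ≡ 8, so v_5 = 8^{−1} = 5 (mod 13).
  v = [8, 6, 8, 12, 5].
Step 2: syndromes of r = [2, 0, 1, 11, 9] (all sums mod 13).
  S_0 = Σ v_i r_i = 8·2 + 6·0 + 8·1 + 12·11 + 5·9 = 201 ≡ 6.
  S_1 = Σ v_i α_i r_i = 8·5·2 + 6·6·0 + 8·12·1 + 12·4·11 + 5·8·9 = 1064 ≡ 11.
  α_i^2 mod 13 = [12, 10, 1, 3, 12].
  S_2 = Σ v_i α_i^2 r_i = 8·12·2 + 6·10·0 + 8·1·1 + 12·3·11 + 5·12·9 = 1136 ≡ 5.
  S = (6, 11, 5) ≠ 0, so r is not a codeword (an error is present).
Step 3: locate the error. For a single error e at position i, S_ℓ = v_i·e·α_i^ℓ, so α_err = S_1/S_0.
  S_0^{−1} = 6^{−1} = 11 (mod 13), so α_err = 11·11 = 121 ≡ 4 = α_4. Error position i = 4.
  Consistency check: S_2/S_1 = 5·6 = 30 ≡ 4 = α_err ✓ (single-error assumption holds).
Step 4: error magnitude e = S_0/v_4 = S_0·∏_{j≠4}(α_4 − α_j) = 6·12 = 72 ≡ 7 (mod 13).
Step 5: correct position 4: c_4 = r_4 − e = 11 − 7 ≡ 4 (mod 13). Hence c = [2, 0, 1, 4, 9].
  Check: interpolating c through the α_i gives m(x) = 12 + 11·x (degree < 2) with m(α_i) = c_i for every i, so c is indeed a codeword.


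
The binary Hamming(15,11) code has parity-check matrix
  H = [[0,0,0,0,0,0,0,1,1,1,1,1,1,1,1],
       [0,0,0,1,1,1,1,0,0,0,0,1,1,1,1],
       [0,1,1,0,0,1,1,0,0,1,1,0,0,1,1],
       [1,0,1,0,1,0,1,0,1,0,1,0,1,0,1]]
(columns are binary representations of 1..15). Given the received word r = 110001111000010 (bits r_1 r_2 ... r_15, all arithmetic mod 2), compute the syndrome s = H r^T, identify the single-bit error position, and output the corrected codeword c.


s = (1, 1, 0, 1)^T, error position = 13, corrected codeword c = 110001111000110

Compute s = H r^T mod 2 one row at a time:
  s_1 = 1 + 1 + 0 + 0 + 0 + 0 + 1 + 0 = 3 ≡ 1 (mod 2).
  s_2 = 0 + 0 + 1 + 1 + 0 + 0 + 1 + 0 = 3 ≡ 1 (mod 2).
  s_3 = 1 + 0 + 1 + 1 + 0 + 0 + 1 + 0 = 4 ≡ 0 (mod 2).
  s_4 = 1 + 0 + 0 + 1 + 1 + 0 + 0 + 0 = 3 ≡ 1 (mod 2).
s = (1, 1, 0, 1)^T — this equals column 13 of H (binary 1101), so error is at position 13.
Correct: flip bit 13 of r = 110001111000010 to get c = 110001111000110.


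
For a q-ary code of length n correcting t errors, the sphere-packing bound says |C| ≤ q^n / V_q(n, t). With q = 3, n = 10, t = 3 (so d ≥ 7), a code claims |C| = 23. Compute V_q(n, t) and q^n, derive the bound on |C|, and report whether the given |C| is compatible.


V_q(n, t) = 1161, q^n = 59049, Hamming bound = 50, |C| = 23 ≤ bound (satisfied).

Step 1: Compute V_q(n, t) = Σ_{j=0}^3 C(n, j) (q−1)^j.
  j = 0: C(10,0)·(2)^0 = 1·1 = 1.
  j = 1: C(10,1)·(2)^1 = 10·2 = 20.
  j = 2: C(10,2)·(2)^2 = 45·4 = 180.
  j = 3: C(10,3)·(2)^3 = 120·8 = 960.
  V_q(n, t) = 1 + 20 + 180 + 960 = 1161.
Step 2: q^n = 3^10 = 59049.
Step 3: Hamming bound ⌊q^n / V_q(n,t)⌋ = ⌊59049/1161⌋ = 50.
Step 4: Compare |C| = 23 to 50: satisfied.
The claimed |C| lies below the Hamming bound.


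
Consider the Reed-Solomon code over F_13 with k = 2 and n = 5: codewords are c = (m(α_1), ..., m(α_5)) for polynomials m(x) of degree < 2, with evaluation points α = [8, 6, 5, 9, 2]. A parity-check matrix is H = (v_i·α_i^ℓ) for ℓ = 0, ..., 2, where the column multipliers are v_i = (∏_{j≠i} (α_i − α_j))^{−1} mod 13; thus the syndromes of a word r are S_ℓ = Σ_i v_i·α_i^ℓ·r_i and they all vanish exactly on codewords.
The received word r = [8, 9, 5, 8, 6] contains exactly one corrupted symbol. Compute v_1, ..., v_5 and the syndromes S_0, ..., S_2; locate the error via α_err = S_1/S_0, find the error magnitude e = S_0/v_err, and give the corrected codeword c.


S = (10, 2, 3), error at position 1, error magnitude e = 4, c = [4, 9, 5, 8, 6].

Step 1: column multipliers v_i = (∏_{j≠i}(α_i − α_j))^{−1} mod 13.
  i = 1 (α = 8): (8−6)(8−5)(8−9)(8−2) = 2·3·(−1)·6 = −36 ≡ 3, so v_1 = 3^{−1} = 9 (mod 13).
  i = 2 (α = 6): (6−8)(6−5)(6−9)(6−2) = (−2)·1·(−3)·4 = 24 ≡ 11, so v_2 = 11^{−1} = 6 (mod 13).
  i = 3 (α = 5): (5−8)(5−6)(5−9)(5−2) = (−3)·(−1)·(−4)·3 = −36 ≡ 3, so v_3 = 3^{−1} = 9 (mod 13).
  i = 4 (α = 9): (9−8)(9−6)(9−5)(9−2) = 1·3·4·7 = 84 ≡ 6, so v_4 = 6^{−1} = 11 (mod 13).
  i = 5 (α = 2): (2−8)(2−6)(2−5)(2−9) = (−6)·(−4)·(−3)·(−7) = 504 ≡ 10, so v_5 = 10^{−1} = 4 (mod 13).
  v = [9, 6, 9, 11, 4].
Step 2: syndromes of r = [8, 9, 5, 8, 6] (all sums mod 13).
  S_0 = Σ v_i r_i = 9·8 + 6·9 + 9·5 + 11·8 + 4·6 = 283 ≡ 10.
  S_1 = Σ v_i α_i r_i = 9·8·8 + 6·6·9 + 9·5·5 + 11·9·8 + 4·2·6 = 1965 ≡ 2.
  α_i^2 mod 13 = [12, 10, 12, 3, 4].
  S_2 = Σ v_i α_i^2 r_i = 9·12·8 + 6·10·9 + 9·12·5 + 11·3·8 + 4·4·6 = 2304 ≡ 3.
  S = (10, 2, 3) ≠ 0, so r is not a codeword (an error is present).
Step 3: locate the error. For a single error e at position i, S_ℓ = v_i·e·α_i^ℓ, so α_err = S_1/S_0.
  S_0^{−1} = 10^{−1} = 4 (mod 13), so α_err = 2·4 = 8 ≡ 8 = α_1. Error position i = 1.
  Consistency check: S_2/S_1 = 3·7 = 21 ≡ 8 = α_err ✓ (single-error assumption holds).
Step 4: error magnitude e = S_0/v_1 = S_0·∏_{j≠1}(α_1 − α_j) = 10·3 = 30 ≡ 4 (mod 13).
Step 5: correct position 1: c_1 = r_1 − e = 8 − 4 ≡ 4 (mod 13). Hence c = [4, 9, 5, 8, 6].
  Check: interpolating c through the α_i gives m(x) = 11 + 4·x (degree < 2) with m(α_i) = c_i for every i, so c is indeed a codeword.
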